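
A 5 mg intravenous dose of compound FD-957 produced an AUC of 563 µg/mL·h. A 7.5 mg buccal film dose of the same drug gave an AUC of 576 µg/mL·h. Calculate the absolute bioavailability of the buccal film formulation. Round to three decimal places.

F = (AUC_ev / D_ev) / (AUC_iv / D_iv)
  = (576/7.5) / (563/5)
  = 76.8 / 112.6 = 0.6821

F = 0.682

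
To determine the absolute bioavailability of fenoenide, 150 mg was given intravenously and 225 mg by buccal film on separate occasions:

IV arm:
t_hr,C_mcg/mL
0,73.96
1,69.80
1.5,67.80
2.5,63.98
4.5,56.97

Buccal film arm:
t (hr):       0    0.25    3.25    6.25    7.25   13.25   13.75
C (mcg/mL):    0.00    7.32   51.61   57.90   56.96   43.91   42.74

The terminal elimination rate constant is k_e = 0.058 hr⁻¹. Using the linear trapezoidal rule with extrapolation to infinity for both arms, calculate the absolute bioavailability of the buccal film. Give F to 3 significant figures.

F = 0.717

Trapezoidal AUC_0→4.5 (IV):
  [0→1]: (73.96+69.80)/2 × 1 = 71.88
  [1→1.5]: (69.80+67.80)/2 × 0.5 = 34.4
  [1.5→2.5]: (67.80+63.98)/2 × 1 = 65.89
  [2.5→4.5]: (63.98+56.97)/2 × 2 = 120.95
  Sum = 293.12 mcg/mL·hr
IV tail: 56.97/0.058 = 982.241; AUC_iv,0→∞ = 293.12 + 982.241 = 1275.361 mcg/mL·hr
Trapezoidal AUC_0→13.75 (buccal film):
  [0→0.25]: (0.00+7.32)/2 × 0.25 = 0.915
  [0.25→3.25]: (7.32+51.61)/2 × 3 = 88.395
  [3.25→6.25]: (51.61+57.90)/2 × 3 = 164.265
  [6.25→7.25]: (57.90+56.96)/2 × 1 = 57.43
  [7.25→13.25]: (56.96+43.91)/2 × 6 = 302.61
  [13.25→13.75]: (43.91+42.74)/2 × 0.5 = 21.6625
  Sum = 635.2775 mcg/mL·hr
buccal film tail: 42.74/0.058 = 736.897; AUC_ev,0→∞ = 635.2775 + 736.897 = 1372.1745 mcg/mL·hr
F = (AUC_ev/D_ev)/(AUC_iv/D_iv) = (1372.1745/225)/(1275.361/150) = 6.09855/8.50241 = 0.7173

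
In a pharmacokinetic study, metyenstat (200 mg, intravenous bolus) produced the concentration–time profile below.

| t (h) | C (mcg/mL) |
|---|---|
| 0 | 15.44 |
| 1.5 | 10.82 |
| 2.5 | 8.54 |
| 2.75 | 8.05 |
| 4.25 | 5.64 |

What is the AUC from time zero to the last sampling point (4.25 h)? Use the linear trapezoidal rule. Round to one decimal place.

AUC = 41.7 mcg/mL·h

Trapezoidal AUC_0→4.25:
  [0→1.5]: (15.44+10.82)/2 × 1.5 = 19.695
  [1.5→2.5]: (10.82+8.54)/2 × 1 = 9.68
  [2.5→2.75]: (8.54+8.05)/2 × 0.25 = 2.07375
  [2.75→4.25]: (8.05+5.64)/2 × 1.5 = 10.2675
  Sum = 41.71625 mcg/mL·h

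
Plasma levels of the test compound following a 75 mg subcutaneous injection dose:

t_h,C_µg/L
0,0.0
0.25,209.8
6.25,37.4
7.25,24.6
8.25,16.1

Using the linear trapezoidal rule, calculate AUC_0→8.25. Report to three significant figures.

Trapezoidal AUC_0→8.25:
  [0→0.25]: (0.0+209.8)/2 × 0.25 = 26.225
  [0.25→6.25]: (209.8+37.4)/2 × 6 = 741.6
  [6.25→7.25]: (37.4+24.6)/2 × 1 = 31.0
  [7.25→8.25]: (24.6+16.1)/2 × 1 = 20.35
  Sum = 819.175 µg/L·h

AUC = 819 µg/L·h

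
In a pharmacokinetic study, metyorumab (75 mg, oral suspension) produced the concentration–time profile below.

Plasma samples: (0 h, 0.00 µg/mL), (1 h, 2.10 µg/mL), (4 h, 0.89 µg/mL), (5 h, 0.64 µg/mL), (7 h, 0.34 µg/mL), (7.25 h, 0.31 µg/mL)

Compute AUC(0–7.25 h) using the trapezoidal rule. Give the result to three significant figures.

AUC = 7.36 µg/mL·h

Trapezoidal AUC_0→7.25:
  [0→1]: (0.00+2.10)/2 × 1 = 1.05
  [1→4]: (2.10+0.89)/2 × 3 = 4.485
  [4→5]: (0.89+0.64)/2 × 1 = 0.765
  [5→7]: (0.64+0.34)/2 × 2 = 0.98
  [7→7.25]: (0.34+0.31)/2 × 0.25 = 0.08125
  Sum = 7.36125 µg/mL·h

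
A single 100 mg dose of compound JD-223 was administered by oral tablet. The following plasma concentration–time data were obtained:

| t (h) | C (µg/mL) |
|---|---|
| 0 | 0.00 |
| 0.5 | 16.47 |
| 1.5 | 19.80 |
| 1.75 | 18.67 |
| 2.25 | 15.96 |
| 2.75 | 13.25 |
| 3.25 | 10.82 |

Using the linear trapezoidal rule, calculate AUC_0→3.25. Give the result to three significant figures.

AUC = 49.0 µg/mL·h

Trapezoidal AUC_0→3.25:
  [0→0.5]: (0.00+16.47)/2 × 0.5 = 4.1175
  [0.5→1.5]: (16.47+19.80)/2 × 1 = 18.135
  [1.5→1.75]: (19.80+18.67)/2 × 0.25 = 4.80875
  [1.75→2.25]: (18.67+15.96)/2 × 0.5 = 8.6575
  [2.25→2.75]: (15.96+13.25)/2 × 0.5 = 7.3025
  [2.75→3.25]: (13.25+10.82)/2 × 0.5 = 6.0175
  Sum = 49.03875 µg/mL·h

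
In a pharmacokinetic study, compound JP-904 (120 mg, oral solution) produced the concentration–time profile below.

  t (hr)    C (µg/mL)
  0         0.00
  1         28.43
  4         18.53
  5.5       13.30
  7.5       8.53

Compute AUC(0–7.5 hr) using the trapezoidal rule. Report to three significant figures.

AUC = 130 µg/mL·hr

Trapezoidal AUC_0→7.5:
  [0→1]: (0.00+28.43)/2 × 1 = 14.215
  [1→4]: (28.43+18.53)/2 × 3 = 70.44
  [4→5.5]: (18.53+13.30)/2 × 1.5 = 23.8725
  [5.5→7.5]: (13.30+8.53)/2 × 2 = 21.83
  Sum = 130.3575 µg/mL·hr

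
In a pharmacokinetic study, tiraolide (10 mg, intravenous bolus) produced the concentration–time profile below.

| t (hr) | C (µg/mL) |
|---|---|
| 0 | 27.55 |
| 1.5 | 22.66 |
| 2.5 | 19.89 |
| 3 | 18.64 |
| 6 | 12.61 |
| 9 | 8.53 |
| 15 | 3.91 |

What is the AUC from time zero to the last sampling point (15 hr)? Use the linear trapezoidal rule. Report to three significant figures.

Trapezoidal AUC_0→15:
  [0→1.5]: (27.55+22.66)/2 × 1.5 = 37.6575
  [1.5→2.5]: (22.66+19.89)/2 × 1 = 21.275
  [2.5→3]: (19.89+18.64)/2 × 0.5 = 9.6325
  [3→6]: (18.64+12.61)/2 × 3 = 46.875
  [6→9]: (12.61+8.53)/2 × 3 = 31.71
  [9→15]: (8.53+3.91)/2 × 6 = 37.32
  Sum = 184.47 µg/mL·hr

AUC = 184 µg/mL·hr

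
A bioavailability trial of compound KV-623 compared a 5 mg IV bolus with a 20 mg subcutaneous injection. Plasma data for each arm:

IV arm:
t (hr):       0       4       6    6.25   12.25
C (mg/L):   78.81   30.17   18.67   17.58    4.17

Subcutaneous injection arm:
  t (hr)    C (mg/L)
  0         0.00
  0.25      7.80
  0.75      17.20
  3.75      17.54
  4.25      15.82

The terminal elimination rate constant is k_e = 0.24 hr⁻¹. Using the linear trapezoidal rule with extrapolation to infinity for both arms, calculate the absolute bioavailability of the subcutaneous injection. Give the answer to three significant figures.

Trapezoidal AUC_0→12.25 (IV):
  [0→4]: (78.81+30.17)/2 × 4 = 217.96
  [4→6]: (30.17+18.67)/2 × 2 = 48.84
  [6→6.25]: (18.67+17.58)/2 × 0.25 = 4.53125
  [6.25→12.25]: (17.58+4.17)/2 × 6 = 65.25
  Sum = 336.58125 mg/L·hr
IV tail: 4.17/0.24 = 17.375; AUC_iv,0→∞ = 336.58125 + 17.375 = 353.95625 mg/L·hr
Trapezoidal AUC_0→4.25 (subcutaneous injection):
  [0→0.25]: (0.00+7.80)/2 × 0.25 = 0.975
  [0.25→0.75]: (7.80+17.20)/2 × 0.5 = 6.25
  [0.75→3.75]: (17.20+17.54)/2 × 3 = 52.11
  [3.75→4.25]: (17.54+15.82)/2 × 0.5 = 8.34
  Sum = 67.675 mg/L·hr
subcutaneous injection tail: 15.82/0.24 = 65.917; AUC_ev,0→∞ = 67.675 + 65.917 = 133.592 mg/L·hr
F = (AUC_ev/D_ev)/(AUC_iv/D_iv) = (133.592/20)/(353.95625/5) = 6.6796/70.79125 = 0.0944

F = 0.0944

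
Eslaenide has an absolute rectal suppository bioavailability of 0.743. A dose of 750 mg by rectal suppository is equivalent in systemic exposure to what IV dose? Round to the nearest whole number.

D_iv = 557 mg

Systemic exposure from an extravascular dose = F × D_ev, so the equivalent IV dose is F × D_ev.
D_iv = F × D_ev = 0.743 × 750 = 557.25 mg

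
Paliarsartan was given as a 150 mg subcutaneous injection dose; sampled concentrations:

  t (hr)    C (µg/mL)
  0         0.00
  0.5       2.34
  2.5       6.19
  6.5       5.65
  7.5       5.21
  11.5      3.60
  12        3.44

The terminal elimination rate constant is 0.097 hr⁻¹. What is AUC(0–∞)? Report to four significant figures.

AUC = 93.07 µg/mL·hr

Trapezoidal AUC_0→12:
  [0→0.5]: (0.00+2.34)/2 × 0.5 = 0.585
  [0.5→2.5]: (2.34+6.19)/2 × 2 = 8.53
  [2.5→6.5]: (6.19+5.65)/2 × 4 = 23.68
  [6.5→7.5]: (5.65+5.21)/2 × 1 = 5.43
  [7.5→11.5]: (5.21+3.60)/2 × 4 = 17.62
  [11.5→12]: (3.60+3.44)/2 × 0.5 = 1.76
  Sum = 57.605 µg/mL·hr
Extrapolated tail: C_last / k_e = 3.44 / 0.097 = 35.464
AUC_0→∞ = 57.605 + 35.464 = 93.069 µg/mL·hr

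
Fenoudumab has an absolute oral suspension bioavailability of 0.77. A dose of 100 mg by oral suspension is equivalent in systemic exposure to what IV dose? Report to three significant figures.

Systemic exposure from an extravascular dose = F × D_ev, so the equivalent IV dose is F × D_ev.
D_iv = F × D_ev = 0.77 × 100 = 77 mg

D_iv = 77.0 mg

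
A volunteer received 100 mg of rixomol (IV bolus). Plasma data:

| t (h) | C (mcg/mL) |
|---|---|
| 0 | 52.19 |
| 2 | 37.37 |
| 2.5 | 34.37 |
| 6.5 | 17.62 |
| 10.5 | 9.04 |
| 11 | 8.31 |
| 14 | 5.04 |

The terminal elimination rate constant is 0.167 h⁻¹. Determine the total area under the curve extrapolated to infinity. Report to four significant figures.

AUC = 319.3 mcg/mL·h

Trapezoidal AUC_0→14:
  [0→2]: (52.19+37.37)/2 × 2 = 89.56
  [2→2.5]: (37.37+34.37)/2 × 0.5 = 17.935
  [2.5→6.5]: (34.37+17.62)/2 × 4 = 103.98
  [6.5→10.5]: (17.62+9.04)/2 × 4 = 53.32
  [10.5→11]: (9.04+8.31)/2 × 0.5 = 4.3375
  [11→14]: (8.31+5.04)/2 × 3 = 20.025
  Sum = 289.1575 mcg/mL·h
Extrapolated tail: C_last / k_e = 5.04 / 0.167 = 30.180
AUC_0→∞ = 289.1575 + 30.180 = 319.3375 mcg/mL·h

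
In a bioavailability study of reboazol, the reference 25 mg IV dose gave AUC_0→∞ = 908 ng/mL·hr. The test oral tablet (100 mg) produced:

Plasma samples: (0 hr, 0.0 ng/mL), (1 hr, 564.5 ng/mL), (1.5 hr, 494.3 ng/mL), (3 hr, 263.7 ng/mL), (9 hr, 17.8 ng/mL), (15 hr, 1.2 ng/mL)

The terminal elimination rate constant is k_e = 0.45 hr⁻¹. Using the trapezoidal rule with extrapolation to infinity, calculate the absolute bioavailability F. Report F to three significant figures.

Trapezoidal AUC_0→15 (oral tablet):
  [0→1]: (0.0+564.5)/2 × 1 = 282.25
  [1→1.5]: (564.5+494.3)/2 × 0.5 = 264.7
  [1.5→3]: (494.3+263.7)/2 × 1.5 = 568.5
  [3→9]: (263.7+17.8)/2 × 6 = 844.5
  [9→15]: (17.8+1.2)/2 × 6 = 57.0
  Sum = 2016.95 ng/mL·hr
Tail: C_last/k_e = 1.2/0.45 = 2.667
AUC_0→∞ (oral tablet) = 2016.95 + 2.667 = 2019.617 ng/mL·hr
F = (AUC_ev/D_ev)/(AUC_iv/D_iv) = (2019.617/100)/(908/25) = 20.19617/36.32 = 0.5561

F = 0.556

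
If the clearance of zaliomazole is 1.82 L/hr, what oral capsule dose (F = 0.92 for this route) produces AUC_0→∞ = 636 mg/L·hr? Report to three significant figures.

Dose = 1260 mg

Dose = CL × AUC_0→∞ / F
     = 1.82 × 636 / 0.92 = 1258.17 mg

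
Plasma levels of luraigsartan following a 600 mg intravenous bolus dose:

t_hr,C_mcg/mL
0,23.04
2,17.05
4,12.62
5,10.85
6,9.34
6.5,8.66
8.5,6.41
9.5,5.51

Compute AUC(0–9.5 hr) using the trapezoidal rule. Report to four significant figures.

AUC = 117.1 mcg/mL·hr

Trapezoidal AUC_0→9.5:
  [0→2]: (23.04+17.05)/2 × 2 = 40.09
  [2→4]: (17.05+12.62)/2 × 2 = 29.67
  [4→5]: (12.62+10.85)/2 × 1 = 11.735
  [5→6]: (10.85+9.34)/2 × 1 = 10.095
  [6→6.5]: (9.34+8.66)/2 × 0.5 = 4.5
  [6.5→8.5]: (8.66+6.41)/2 × 2 = 15.07
  [8.5→9.5]: (6.41+5.51)/2 × 1 = 5.96
  Sum = 117.12 mcg/mL·hr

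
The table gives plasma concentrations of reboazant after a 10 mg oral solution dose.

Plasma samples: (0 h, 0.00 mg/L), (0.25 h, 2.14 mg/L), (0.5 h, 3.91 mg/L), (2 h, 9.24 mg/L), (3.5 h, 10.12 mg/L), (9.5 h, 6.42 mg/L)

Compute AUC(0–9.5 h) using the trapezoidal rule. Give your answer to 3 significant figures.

Trapezoidal AUC_0→9.5:
  [0→0.25]: (0.00+2.14)/2 × 0.25 = 0.2675
  [0.25→0.5]: (2.14+3.91)/2 × 0.25 = 0.75625
  [0.5→2]: (3.91+9.24)/2 × 1.5 = 9.8625
  [2→3.5]: (9.24+10.12)/2 × 1.5 = 14.52
  [3.5→9.5]: (10.12+6.42)/2 × 6 = 49.62
  Sum = 75.02625 mg/L·h

AUC = 75.0 mg/L·h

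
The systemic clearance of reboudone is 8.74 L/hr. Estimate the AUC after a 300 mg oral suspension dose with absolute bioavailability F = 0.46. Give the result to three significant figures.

AUC = 15.8 mg/L·hr

AUC_0→∞ = F × Dose / CL
        = 0.46 × 300 / 8.74 = 15.7895 mg/L·hr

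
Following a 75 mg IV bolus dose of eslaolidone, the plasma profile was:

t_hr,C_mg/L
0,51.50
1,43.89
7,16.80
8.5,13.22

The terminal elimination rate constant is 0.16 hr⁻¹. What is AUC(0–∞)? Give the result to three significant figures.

Trapezoidal AUC_0→8.5:
  [0→1]: (51.50+43.89)/2 × 1 = 47.695
  [1→7]: (43.89+16.80)/2 × 6 = 182.07
  [7→8.5]: (16.80+13.22)/2 × 1.5 = 22.515
  Sum = 252.28 mg/L·hr
Extrapolated tail: C_last / k_e = 13.22 / 0.16 = 82.625
AUC_0→∞ = 252.28 + 82.625 = 334.905 mg/L·hr

AUC = 335 mg/L·hr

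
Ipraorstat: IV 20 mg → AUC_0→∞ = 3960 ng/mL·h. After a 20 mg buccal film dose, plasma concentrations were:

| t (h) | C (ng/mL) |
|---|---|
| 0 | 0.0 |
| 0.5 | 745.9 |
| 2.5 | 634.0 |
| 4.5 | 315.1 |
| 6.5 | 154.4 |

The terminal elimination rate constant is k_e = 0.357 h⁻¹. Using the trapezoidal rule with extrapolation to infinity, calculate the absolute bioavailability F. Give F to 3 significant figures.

Trapezoidal AUC_0→6.5 (buccal film):
  [0→0.5]: (0.0+745.9)/2 × 0.5 = 186.475
  [0.5→2.5]: (745.9+634.0)/2 × 2 = 1379.9
  [2.5→4.5]: (634.0+315.1)/2 × 2 = 949.1
  [4.5→6.5]: (315.1+154.4)/2 × 2 = 469.5
  Sum = 2984.975 ng/mL·h
Tail: C_last/k_e = 154.4/0.357 = 432.493
AUC_0→∞ (buccal film) = 2984.975 + 432.493 = 3417.468 ng/mL·h
F = (AUC_ev/D_ev)/(AUC_iv/D_iv) = (3417.468/20)/(3960/20) = 170.8734/198 = 0.8630

F = 0.863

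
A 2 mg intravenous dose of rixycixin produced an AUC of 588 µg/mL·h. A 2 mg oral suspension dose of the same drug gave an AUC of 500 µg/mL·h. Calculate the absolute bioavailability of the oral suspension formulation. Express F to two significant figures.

F = (AUC_ev / D_ev) / (AUC_iv / D_iv)
  = (500/2) / (588/2)
  = 250 / 294 = 0.8503

F = 0.85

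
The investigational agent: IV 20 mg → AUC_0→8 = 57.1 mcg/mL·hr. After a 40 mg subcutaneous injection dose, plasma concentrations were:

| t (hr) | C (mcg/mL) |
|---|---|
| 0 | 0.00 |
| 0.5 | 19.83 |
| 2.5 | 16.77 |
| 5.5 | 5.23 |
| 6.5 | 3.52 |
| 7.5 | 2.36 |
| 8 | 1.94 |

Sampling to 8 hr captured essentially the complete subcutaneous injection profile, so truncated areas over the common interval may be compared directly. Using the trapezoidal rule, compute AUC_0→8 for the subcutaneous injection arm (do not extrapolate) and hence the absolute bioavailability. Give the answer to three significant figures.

F = 0.726

Trapezoidal AUC_0→8 (subcutaneous injection):
  [0→0.5]: (0.00+19.83)/2 × 0.5 = 4.9575
  [0.5→2.5]: (19.83+16.77)/2 × 2 = 36.6
  [2.5→5.5]: (16.77+5.23)/2 × 3 = 33.0
  [5.5→6.5]: (5.23+3.52)/2 × 1 = 4.375
  [6.5→7.5]: (3.52+2.36)/2 × 1 = 2.94
  [7.5→8]: (2.36+1.94)/2 × 0.5 = 1.075
  Sum = 82.9475 mcg/mL·hr
F = (AUC_ev/D_ev)/(AUC_iv/D_iv) = (82.9475/40)/(57.1/20) = 2.0736875/2.855 = 0.7263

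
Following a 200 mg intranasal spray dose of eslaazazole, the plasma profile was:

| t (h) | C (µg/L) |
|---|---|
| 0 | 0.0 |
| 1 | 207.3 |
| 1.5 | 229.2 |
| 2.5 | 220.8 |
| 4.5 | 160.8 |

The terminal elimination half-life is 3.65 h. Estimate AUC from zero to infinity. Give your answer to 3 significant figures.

AUC = 1670 µg/L·h

Trapezoidal AUC_0→4.5:
  [0→1]: (0.0+207.3)/2 × 1 = 103.65
  [1→1.5]: (207.3+229.2)/2 × 0.5 = 109.125
  [1.5→2.5]: (229.2+220.8)/2 × 1 = 225.0
  [2.5→4.5]: (220.8+160.8)/2 × 2 = 381.6
  Sum = 819.375 µg/L·h
k_e = ln2 / t½ = 0.693147 / 3.65 = 0.1899 h^-1
Extrapolated tail: C_last / k_e = 160.8 / 0.1899 = 846.761
AUC_0→∞ = 819.375 + 846.761 = 1666.136 µg/L·h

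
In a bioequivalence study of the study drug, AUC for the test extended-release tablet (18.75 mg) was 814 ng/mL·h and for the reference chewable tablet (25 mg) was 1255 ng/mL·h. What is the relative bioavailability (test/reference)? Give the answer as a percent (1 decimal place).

F_rel = (AUC_test/D_test) / (AUC_ref/D_ref)
      = (814/18.75) / (1255/25)
      = 43.4133 / 50.2 = 0.8648 = 86.48%

F_rel = 86.5%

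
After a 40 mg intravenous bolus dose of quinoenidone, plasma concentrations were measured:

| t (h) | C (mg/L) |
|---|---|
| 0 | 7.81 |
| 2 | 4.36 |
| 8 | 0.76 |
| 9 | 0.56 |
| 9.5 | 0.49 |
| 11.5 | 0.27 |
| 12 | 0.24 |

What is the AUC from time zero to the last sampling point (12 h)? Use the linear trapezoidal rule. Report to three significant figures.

Trapezoidal AUC_0→12:
  [0→2]: (7.81+4.36)/2 × 2 = 12.17
  [2→8]: (4.36+0.76)/2 × 6 = 15.36
  [8→9]: (0.76+0.56)/2 × 1 = 0.66
  [9→9.5]: (0.56+0.49)/2 × 0.5 = 0.2625
  [9.5→11.5]: (0.49+0.27)/2 × 2 = 0.76
  [11.5→12]: (0.27+0.24)/2 × 0.5 = 0.1275
  Sum = 29.34 mg/L·h

AUC = 29.3 mg/L·h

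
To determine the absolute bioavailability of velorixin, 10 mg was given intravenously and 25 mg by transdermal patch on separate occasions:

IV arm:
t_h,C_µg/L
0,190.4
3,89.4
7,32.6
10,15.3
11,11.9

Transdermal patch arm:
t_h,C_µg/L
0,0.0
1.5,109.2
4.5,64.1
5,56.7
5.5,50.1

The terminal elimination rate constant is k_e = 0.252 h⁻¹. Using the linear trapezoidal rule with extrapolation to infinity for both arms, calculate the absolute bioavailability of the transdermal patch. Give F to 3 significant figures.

F = 0.300

Trapezoidal AUC_0→11 (IV):
  [0→3]: (190.4+89.4)/2 × 3 = 419.7
  [3→7]: (89.4+32.6)/2 × 4 = 244.0
  [7→10]: (32.6+15.3)/2 × 3 = 71.85
  [10→11]: (15.3+11.9)/2 × 1 = 13.6
  Sum = 749.15 µg/L·h
IV tail: 11.9/0.252 = 47.222; AUC_iv,0→∞ = 749.15 + 47.222 = 796.372 µg/L·h
Trapezoidal AUC_0→5.5 (transdermal patch):
  [0→1.5]: (0.0+109.2)/2 × 1.5 = 81.9
  [1.5→4.5]: (109.2+64.1)/2 × 3 = 259.95
  [4.5→5]: (64.1+56.7)/2 × 0.5 = 30.2
  [5→5.5]: (56.7+50.1)/2 × 0.5 = 26.7
  Sum = 398.75 µg/L·h
transdermal patch tail: 50.1/0.252 = 198.810; AUC_ev,0→∞ = 398.75 + 198.810 = 597.56 µg/L·h
F = (AUC_ev/D_ev)/(AUC_iv/D_iv) = (597.56/25)/(796.372/10) = 23.9024/79.6372 = 0.3001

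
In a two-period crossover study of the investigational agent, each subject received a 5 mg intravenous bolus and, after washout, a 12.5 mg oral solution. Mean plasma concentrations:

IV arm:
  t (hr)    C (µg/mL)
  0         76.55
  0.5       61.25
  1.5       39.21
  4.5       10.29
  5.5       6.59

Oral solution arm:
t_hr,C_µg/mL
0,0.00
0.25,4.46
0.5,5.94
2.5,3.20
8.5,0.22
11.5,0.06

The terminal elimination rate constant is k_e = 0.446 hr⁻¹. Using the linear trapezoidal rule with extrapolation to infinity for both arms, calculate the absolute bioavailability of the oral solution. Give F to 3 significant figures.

Trapezoidal AUC_0→5.5 (IV):
  [0→0.5]: (76.55+61.25)/2 × 0.5 = 34.45
  [0.5→1.5]: (61.25+39.21)/2 × 1 = 50.23
  [1.5→4.5]: (39.21+10.29)/2 × 3 = 74.25
  [4.5→5.5]: (10.29+6.59)/2 × 1 = 8.44
  Sum = 167.37 µg/mL·hr
IV tail: 6.59/0.446 = 14.776; AUC_iv,0→∞ = 167.37 + 14.776 = 182.146 µg/mL·hr
Trapezoidal AUC_0→11.5 (oral solution):
  [0→0.25]: (0.00+4.46)/2 × 0.25 = 0.5575
  [0.25→0.5]: (4.46+5.94)/2 × 0.25 = 1.3
  [0.5→2.5]: (5.94+3.20)/2 × 2 = 9.14
  [2.5→8.5]: (3.20+0.22)/2 × 6 = 10.26
  [8.5→11.5]: (0.22+0.06)/2 × 3 = 0.42
  Sum = 21.6775 µg/mL·hr
oral solution tail: 0.06/0.446 = 0.135; AUC_ev,0→∞ = 21.6775 + 0.135 = 21.8125 µg/mL·hr
F = (AUC_ev/D_ev)/(AUC_iv/D_iv) = (21.8125/12.5)/(182.146/5) = 1.745/36.4292 = 0.0479

F = 0.0479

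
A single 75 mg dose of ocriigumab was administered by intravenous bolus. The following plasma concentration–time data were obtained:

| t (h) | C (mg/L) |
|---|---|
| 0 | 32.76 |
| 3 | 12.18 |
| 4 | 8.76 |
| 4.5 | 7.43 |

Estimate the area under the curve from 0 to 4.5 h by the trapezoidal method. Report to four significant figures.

AUC = 81.93 mg/L·h

Trapezoidal AUC_0→4.5:
  [0→3]: (32.76+12.18)/2 × 3 = 67.41
  [3→4]: (12.18+8.76)/2 × 1 = 10.47
  [4→4.5]: (8.76+7.43)/2 × 0.5 = 4.0475
  Sum = 81.9275 mg/L·h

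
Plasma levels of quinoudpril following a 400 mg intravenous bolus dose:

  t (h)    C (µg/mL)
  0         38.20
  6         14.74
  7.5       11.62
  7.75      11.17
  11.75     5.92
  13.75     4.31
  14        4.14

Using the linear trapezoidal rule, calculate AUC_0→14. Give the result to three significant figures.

AUC = 227 µg/mL·h

Trapezoidal AUC_0→14:
  [0→6]: (38.20+14.74)/2 × 6 = 158.82
  [6→7.5]: (14.74+11.62)/2 × 1.5 = 19.77
  [7.5→7.75]: (11.62+11.17)/2 × 0.25 = 2.84875
  [7.75→11.75]: (11.17+5.92)/2 × 4 = 34.18
  [11.75→13.75]: (5.92+4.31)/2 × 2 = 10.23
  [13.75→14]: (4.31+4.14)/2 × 0.25 = 1.05625
  Sum = 226.905 µg/mL·h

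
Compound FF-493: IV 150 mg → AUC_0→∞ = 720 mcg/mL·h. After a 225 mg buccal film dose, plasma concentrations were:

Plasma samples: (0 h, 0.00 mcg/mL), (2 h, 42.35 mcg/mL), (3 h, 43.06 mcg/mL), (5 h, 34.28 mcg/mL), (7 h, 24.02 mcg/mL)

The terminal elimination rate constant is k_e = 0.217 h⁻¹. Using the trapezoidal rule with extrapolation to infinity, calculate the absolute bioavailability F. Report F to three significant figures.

F = 0.307

Trapezoidal AUC_0→7 (buccal film):
  [0→2]: (0.00+42.35)/2 × 2 = 42.35
  [2→3]: (42.35+43.06)/2 × 1 = 42.705
  [3→5]: (43.06+34.28)/2 × 2 = 77.34
  [5→7]: (34.28+24.02)/2 × 2 = 58.3
  Sum = 220.695 mcg/mL·h
Tail: C_last/k_e = 24.02/0.217 = 110.691
AUC_0→∞ (buccal film) = 220.695 + 110.691 = 331.386 mcg/mL·h
F = (AUC_ev/D_ev)/(AUC_iv/D_iv) = (331.386/225)/(720/150) = 1.47283/4.8 = 0.3068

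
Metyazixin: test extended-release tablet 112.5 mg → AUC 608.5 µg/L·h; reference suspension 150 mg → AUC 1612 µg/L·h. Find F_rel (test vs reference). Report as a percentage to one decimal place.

F_rel = (AUC_test/D_test) / (AUC_ref/D_ref)
      = (608.5/112.5) / (1612/150)
      = 5.40889 / 10.7467 = 0.5033 = 50.33%

F_rel = 50.3%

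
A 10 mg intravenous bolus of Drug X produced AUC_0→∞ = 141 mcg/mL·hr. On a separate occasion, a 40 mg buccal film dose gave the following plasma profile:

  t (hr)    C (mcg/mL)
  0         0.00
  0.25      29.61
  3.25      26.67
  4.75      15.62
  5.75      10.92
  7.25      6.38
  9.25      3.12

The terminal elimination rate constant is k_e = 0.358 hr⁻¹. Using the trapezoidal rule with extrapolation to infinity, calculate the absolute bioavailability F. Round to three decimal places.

Trapezoidal AUC_0→9.25 (buccal film):
  [0→0.25]: (0.00+29.61)/2 × 0.25 = 3.70125
  [0.25→3.25]: (29.61+26.67)/2 × 3 = 84.42
  [3.25→4.75]: (26.67+15.62)/2 × 1.5 = 31.7175
  [4.75→5.75]: (15.62+10.92)/2 × 1 = 13.27
  [5.75→7.25]: (10.92+6.38)/2 × 1.5 = 12.975
  [7.25→9.25]: (6.38+3.12)/2 × 2 = 9.5
  Sum = 155.58375 mcg/mL·hr
Tail: C_last/k_e = 3.12/0.358 = 8.715
AUC_0→∞ (buccal film) = 155.58375 + 8.715 = 164.29875 mcg/mL·hr
F = (AUC_ev/D_ev)/(AUC_iv/D_iv) = (164.29875/40)/(141/10) = 4.10747/14.1 = 0.2913

F = 0.291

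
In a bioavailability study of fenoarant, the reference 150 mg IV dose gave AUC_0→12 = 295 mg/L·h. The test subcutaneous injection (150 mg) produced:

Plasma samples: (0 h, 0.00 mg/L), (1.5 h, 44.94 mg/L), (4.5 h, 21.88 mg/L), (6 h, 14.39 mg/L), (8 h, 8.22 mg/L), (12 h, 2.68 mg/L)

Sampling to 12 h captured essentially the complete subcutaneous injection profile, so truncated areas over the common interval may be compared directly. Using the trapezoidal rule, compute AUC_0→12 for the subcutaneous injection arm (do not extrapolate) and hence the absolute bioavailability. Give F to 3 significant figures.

Trapezoidal AUC_0→12 (subcutaneous injection):
  [0→1.5]: (0.00+44.94)/2 × 1.5 = 33.705
  [1.5→4.5]: (44.94+21.88)/2 × 3 = 100.23
  [4.5→6]: (21.88+14.39)/2 × 1.5 = 27.2025
  [6→8]: (14.39+8.22)/2 × 2 = 22.61
  [8→12]: (8.22+2.68)/2 × 4 = 21.8
  Sum = 205.5475 mg/L·h
F = (AUC_ev/D_ev)/(AUC_iv/D_iv) = (205.5475/150)/(295/150) = 1.37032/1.96667 = 0.6968

F = 0.697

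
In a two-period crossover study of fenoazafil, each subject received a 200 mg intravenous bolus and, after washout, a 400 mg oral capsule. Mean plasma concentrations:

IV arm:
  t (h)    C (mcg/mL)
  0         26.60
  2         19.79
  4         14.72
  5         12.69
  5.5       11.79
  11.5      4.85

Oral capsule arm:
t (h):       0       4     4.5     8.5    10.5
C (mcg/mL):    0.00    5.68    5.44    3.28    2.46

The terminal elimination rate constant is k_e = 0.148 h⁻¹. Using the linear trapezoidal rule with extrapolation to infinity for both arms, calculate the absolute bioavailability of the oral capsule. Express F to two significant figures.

Trapezoidal AUC_0→11.5 (IV):
  [0→2]: (26.60+19.79)/2 × 2 = 46.39
  [2→4]: (19.79+14.72)/2 × 2 = 34.51
  [4→5]: (14.72+12.69)/2 × 1 = 13.705
  [5→5.5]: (12.69+11.79)/2 × 0.5 = 6.12
  [5.5→11.5]: (11.79+4.85)/2 × 6 = 49.92
  Sum = 150.645 mcg/mL·h
IV tail: 4.85/0.148 = 32.770; AUC_iv,0→∞ = 150.645 + 32.770 = 183.415 mcg/mL·h
Trapezoidal AUC_0→10.5 (oral capsule):
  [0→4]: (0.00+5.68)/2 × 4 = 11.36
  [4→4.5]: (5.68+5.44)/2 × 0.5 = 2.78
  [4.5→8.5]: (5.44+3.28)/2 × 4 = 17.44
  [8.5→10.5]: (3.28+2.46)/2 × 2 = 5.74
  Sum = 37.32 mcg/mL·h
oral capsule tail: 2.46/0.148 = 16.622; AUC_ev,0→∞ = 37.32 + 16.622 = 53.942 mcg/mL·h
F = (AUC_ev/D_ev)/(AUC_iv/D_iv) = (53.942/400)/(183.415/200) = 0.134855/0.917075 = 0.1470

F = 0.15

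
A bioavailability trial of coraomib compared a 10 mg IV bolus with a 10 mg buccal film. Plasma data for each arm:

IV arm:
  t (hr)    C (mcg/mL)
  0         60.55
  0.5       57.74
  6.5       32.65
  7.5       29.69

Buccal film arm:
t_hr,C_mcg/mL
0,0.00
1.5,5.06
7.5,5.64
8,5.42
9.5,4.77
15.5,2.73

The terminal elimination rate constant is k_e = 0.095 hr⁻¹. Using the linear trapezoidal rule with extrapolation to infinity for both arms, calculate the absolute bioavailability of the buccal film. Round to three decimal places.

Trapezoidal AUC_0→7.5 (IV):
  [0→0.5]: (60.55+57.74)/2 × 0.5 = 29.5725
  [0.5→6.5]: (57.74+32.65)/2 × 6 = 271.17
  [6.5→7.5]: (32.65+29.69)/2 × 1 = 31.17
  Sum = 331.9125 mcg/mL·hr
IV tail: 29.69/0.095 = 312.526; AUC_iv,0→∞ = 331.9125 + 312.526 = 644.4385 mcg/mL·hr
Trapezoidal AUC_0→15.5 (buccal film):
  [0→1.5]: (0.00+5.06)/2 × 1.5 = 3.795
  [1.5→7.5]: (5.06+5.64)/2 × 6 = 32.1
  [7.5→8]: (5.64+5.42)/2 × 0.5 = 2.765
  [8→9.5]: (5.42+4.77)/2 × 1.5 = 7.6425
  [9.5→15.5]: (4.77+2.73)/2 × 6 = 22.5
  Sum = 68.8025 mcg/mL·hr
buccal film tail: 2.73/0.095 = 28.737; AUC_ev,0→∞ = 68.8025 + 28.737 = 97.5395 mcg/mL·hr
F = (AUC_ev/D_ev)/(AUC_iv/D_iv) = (97.5395/10)/(644.4385/10) = 9.75395/64.44385 = 0.1514

F = 0.151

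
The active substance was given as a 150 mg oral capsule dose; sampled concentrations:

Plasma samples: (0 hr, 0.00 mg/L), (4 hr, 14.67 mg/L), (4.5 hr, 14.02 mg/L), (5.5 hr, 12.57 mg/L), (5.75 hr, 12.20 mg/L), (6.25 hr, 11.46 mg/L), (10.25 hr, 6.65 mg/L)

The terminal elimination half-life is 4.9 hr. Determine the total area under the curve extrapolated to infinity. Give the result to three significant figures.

AUC = 142 mg/L·hr

Trapezoidal AUC_0→10.25:
  [0→4]: (0.00+14.67)/2 × 4 = 29.34
  [4→4.5]: (14.67+14.02)/2 × 0.5 = 7.1725
  [4.5→5.5]: (14.02+12.57)/2 × 1 = 13.295
  [5.5→5.75]: (12.57+12.20)/2 × 0.25 = 3.09625
  [5.75→6.25]: (12.20+11.46)/2 × 0.5 = 5.915
  [6.25→10.25]: (11.46+6.65)/2 × 4 = 36.22
  Sum = 95.03875 mg/L·hr
k_e = ln2 / t½ = 0.693147 / 4.9 = 0.1415 hr^-1
Extrapolated tail: C_last / k_e = 6.65 / 0.1415 = 46.996
AUC_0→∞ = 95.03875 + 46.996 = 142.03475 mg/L·hr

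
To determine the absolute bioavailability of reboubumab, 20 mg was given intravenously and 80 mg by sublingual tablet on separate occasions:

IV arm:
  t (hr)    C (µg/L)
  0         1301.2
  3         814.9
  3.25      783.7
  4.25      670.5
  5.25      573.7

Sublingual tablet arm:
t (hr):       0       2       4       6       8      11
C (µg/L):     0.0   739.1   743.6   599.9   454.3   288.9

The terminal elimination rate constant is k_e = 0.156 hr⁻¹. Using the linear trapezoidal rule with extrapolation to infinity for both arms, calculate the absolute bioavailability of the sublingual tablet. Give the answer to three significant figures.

Trapezoidal AUC_0→5.25 (IV):
  [0→3]: (1301.2+814.9)/2 × 3 = 3174.15
  [3→3.25]: (814.9+783.7)/2 × 0.25 = 199.825
  [3.25→4.25]: (783.7+670.5)/2 × 1 = 727.1
  [4.25→5.25]: (670.5+573.7)/2 × 1 = 622.1
  Sum = 4723.175 µg/L·hr
IV tail: 573.7/0.156 = 3677.564; AUC_iv,0→∞ = 4723.175 + 3677.564 = 8400.739 µg/L·hr
Trapezoidal AUC_0→11 (sublingual tablet):
  [0→2]: (0.0+739.1)/2 × 2 = 739.1
  [2→4]: (739.1+743.6)/2 × 2 = 1482.7
  [4→6]: (743.6+599.9)/2 × 2 = 1343.5
  [6→8]: (599.9+454.3)/2 × 2 = 1054.2
  [8→11]: (454.3+288.9)/2 × 3 = 1114.8
  Sum = 5734.3 µg/L·hr
sublingual tablet tail: 288.9/0.156 = 1851.923; AUC_ev,0→∞ = 5734.3 + 1851.923 = 7586.223 µg/L·hr
F = (AUC_ev/D_ev)/(AUC_iv/D_iv) = (7586.223/80)/(8400.739/20) = 94.8278/420.03695 = 0.2258

F = 0.226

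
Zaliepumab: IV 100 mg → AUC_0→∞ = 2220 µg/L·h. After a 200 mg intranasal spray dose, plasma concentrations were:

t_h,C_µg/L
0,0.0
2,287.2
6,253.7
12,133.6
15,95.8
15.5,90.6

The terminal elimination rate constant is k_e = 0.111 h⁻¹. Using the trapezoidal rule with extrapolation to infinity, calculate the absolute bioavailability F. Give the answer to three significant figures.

Trapezoidal AUC_0→15.5 (intranasal spray):
  [0→2]: (0.0+287.2)/2 × 2 = 287.2
  [2→6]: (287.2+253.7)/2 × 4 = 1081.8
  [6→12]: (253.7+133.6)/2 × 6 = 1161.9
  [12→15]: (133.6+95.8)/2 × 3 = 344.1
  [15→15.5]: (95.8+90.6)/2 × 0.5 = 46.6
  Sum = 2921.6 µg/L·h
Tail: C_last/k_e = 90.6/0.111 = 816.216
AUC_0→∞ (intranasal spray) = 2921.6 + 816.216 = 3737.816 µg/L·h
F = (AUC_ev/D_ev)/(AUC_iv/D_iv) = (3737.816/200)/(2220/100) = 18.68908/22.2 = 0.8419

F = 0.842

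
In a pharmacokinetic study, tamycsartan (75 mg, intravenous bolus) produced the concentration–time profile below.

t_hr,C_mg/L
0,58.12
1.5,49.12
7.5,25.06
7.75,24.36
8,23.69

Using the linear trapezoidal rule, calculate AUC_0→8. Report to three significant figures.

AUC = 315 mg/L·hr

Trapezoidal AUC_0→8:
  [0→1.5]: (58.12+49.12)/2 × 1.5 = 80.43
  [1.5→7.5]: (49.12+25.06)/2 × 6 = 222.54
  [7.5→7.75]: (25.06+24.36)/2 × 0.25 = 6.1775
  [7.75→8]: (24.36+23.69)/2 × 0.25 = 6.00625
  Sum = 315.15375 mg/L·hr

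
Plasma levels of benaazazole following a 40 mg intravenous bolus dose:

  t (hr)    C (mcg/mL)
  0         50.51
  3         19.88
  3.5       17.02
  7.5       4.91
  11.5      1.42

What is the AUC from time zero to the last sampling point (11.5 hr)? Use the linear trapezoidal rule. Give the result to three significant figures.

Trapezoidal AUC_0→11.5:
  [0→3]: (50.51+19.88)/2 × 3 = 105.585
  [3→3.5]: (19.88+17.02)/2 × 0.5 = 9.225
  [3.5→7.5]: (17.02+4.91)/2 × 4 = 43.86
  [7.5→11.5]: (4.91+1.42)/2 × 4 = 12.66
  Sum = 171.33 mcg/mL·hr

AUC = 171 mcg/mL·hr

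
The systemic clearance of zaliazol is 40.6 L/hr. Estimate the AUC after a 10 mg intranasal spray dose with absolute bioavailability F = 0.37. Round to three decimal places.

AUC = 0.091 mg/L·hr

AUC_0→∞ = F × Dose / CL
        = 0.37 × 10 / 40.6 = 0.091133 mg/L·hr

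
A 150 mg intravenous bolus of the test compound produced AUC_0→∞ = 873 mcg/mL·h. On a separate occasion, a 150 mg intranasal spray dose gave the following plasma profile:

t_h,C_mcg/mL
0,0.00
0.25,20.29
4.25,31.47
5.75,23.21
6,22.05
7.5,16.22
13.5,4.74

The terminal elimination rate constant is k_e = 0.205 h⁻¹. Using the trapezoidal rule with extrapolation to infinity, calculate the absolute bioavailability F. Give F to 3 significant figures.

Trapezoidal AUC_0→13.5 (intranasal spray):
  [0→0.25]: (0.00+20.29)/2 × 0.25 = 2.53625
  [0.25→4.25]: (20.29+31.47)/2 × 4 = 103.52
  [4.25→5.75]: (31.47+23.21)/2 × 1.5 = 41.01
  [5.75→6]: (23.21+22.05)/2 × 0.25 = 5.6575
  [6→7.5]: (22.05+16.22)/2 × 1.5 = 28.7025
  [7.5→13.5]: (16.22+4.74)/2 × 6 = 62.88
  Sum = 244.30625 mcg/mL·h
Tail: C_last/k_e = 4.74/0.205 = 23.122
AUC_0→∞ (intranasal spray) = 244.30625 + 23.122 = 267.42825 mcg/mL·h
F = (AUC_ev/D_ev)/(AUC_iv/D_iv) = (267.42825/150)/(873/150) = 1.782855/5.82 = 0.3063

F = 0.306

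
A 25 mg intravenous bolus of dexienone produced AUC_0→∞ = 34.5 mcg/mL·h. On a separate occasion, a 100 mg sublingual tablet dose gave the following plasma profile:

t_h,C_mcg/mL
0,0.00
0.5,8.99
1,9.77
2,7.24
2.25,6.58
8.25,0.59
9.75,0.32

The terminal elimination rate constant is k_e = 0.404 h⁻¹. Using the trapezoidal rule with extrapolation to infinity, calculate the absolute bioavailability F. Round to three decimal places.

F = 0.291

Trapezoidal AUC_0→9.75 (sublingual tablet):
  [0→0.5]: (0.00+8.99)/2 × 0.5 = 2.2475
  [0.5→1]: (8.99+9.77)/2 × 0.5 = 4.69
  [1→2]: (9.77+7.24)/2 × 1 = 8.505
  [2→2.25]: (7.24+6.58)/2 × 0.25 = 1.7275
  [2.25→8.25]: (6.58+0.59)/2 × 6 = 21.51
  [8.25→9.75]: (0.59+0.32)/2 × 1.5 = 0.6825
  Sum = 39.3625 mcg/mL·h
Tail: C_last/k_e = 0.32/0.404 = 0.792
AUC_0→∞ (sublingual tablet) = 39.3625 + 0.792 = 40.1545 mcg/mL·h
F = (AUC_ev/D_ev)/(AUC_iv/D_iv) = (40.1545/100)/(34.5/25) = 0.401545/1.38 = 0.2910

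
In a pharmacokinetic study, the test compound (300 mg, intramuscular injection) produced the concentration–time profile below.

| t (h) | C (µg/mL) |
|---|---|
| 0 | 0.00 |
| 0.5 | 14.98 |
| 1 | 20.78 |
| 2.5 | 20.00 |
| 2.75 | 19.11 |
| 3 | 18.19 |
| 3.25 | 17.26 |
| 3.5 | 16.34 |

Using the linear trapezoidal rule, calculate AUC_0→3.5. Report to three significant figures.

Trapezoidal AUC_0→3.5:
  [0→0.5]: (0.00+14.98)/2 × 0.5 = 3.745
  [0.5→1]: (14.98+20.78)/2 × 0.5 = 8.94
  [1→2.5]: (20.78+20.00)/2 × 1.5 = 30.585
  [2.5→2.75]: (20.00+19.11)/2 × 0.25 = 4.88875
  [2.75→3]: (19.11+18.19)/2 × 0.25 = 4.6625
  [3→3.25]: (18.19+17.26)/2 × 0.25 = 4.43125
  [3.25→3.5]: (17.26+16.34)/2 × 0.25 = 4.2
  Sum = 61.4525 µg/mL·h

AUC = 61.5 µg/mL·h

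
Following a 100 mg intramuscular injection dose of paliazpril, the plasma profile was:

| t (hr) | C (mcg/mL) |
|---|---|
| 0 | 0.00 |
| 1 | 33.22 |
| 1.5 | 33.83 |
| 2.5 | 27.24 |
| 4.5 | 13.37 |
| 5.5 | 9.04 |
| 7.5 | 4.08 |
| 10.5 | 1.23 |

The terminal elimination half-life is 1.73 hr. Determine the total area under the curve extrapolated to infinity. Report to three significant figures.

AUC = 140 mcg/mL·hr

Trapezoidal AUC_0→10.5:
  [0→1]: (0.00+33.22)/2 × 1 = 16.61
  [1→1.5]: (33.22+33.83)/2 × 0.5 = 16.7625
  [1.5→2.5]: (33.83+27.24)/2 × 1 = 30.535
  [2.5→4.5]: (27.24+13.37)/2 × 2 = 40.61
  [4.5→5.5]: (13.37+9.04)/2 × 1 = 11.205
  [5.5→7.5]: (9.04+4.08)/2 × 2 = 13.12
  [7.5→10.5]: (4.08+1.23)/2 × 3 = 7.965
  Sum = 136.8075 mcg/mL·hr
k_e = ln2 / t½ = 0.693147 / 1.73 = 0.4007 hr^-1
Extrapolated tail: C_last / k_e = 1.23 / 0.4007 = 3.070
AUC_0→∞ = 136.8075 + 3.070 = 139.8775 mcg/mL·hr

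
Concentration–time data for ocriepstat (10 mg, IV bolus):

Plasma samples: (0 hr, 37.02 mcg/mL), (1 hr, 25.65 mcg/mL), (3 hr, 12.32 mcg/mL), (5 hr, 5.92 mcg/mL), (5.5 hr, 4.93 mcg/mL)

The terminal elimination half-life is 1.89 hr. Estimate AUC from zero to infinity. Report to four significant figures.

AUC = 103.7 mcg/mL·hr

Trapezoidal AUC_0→5.5:
  [0→1]: (37.02+25.65)/2 × 1 = 31.335
  [1→3]: (25.65+12.32)/2 × 2 = 37.97
  [3→5]: (12.32+5.92)/2 × 2 = 18.24
  [5→5.5]: (5.92+4.93)/2 × 0.5 = 2.7125
  Sum = 90.2575 mcg/mL·hr
k_e = ln2 / t½ = 0.693147 / 1.89 = 0.3667 hr^-1
Extrapolated tail: C_last / k_e = 4.93 / 0.3667 = 13.444
AUC_0→∞ = 90.2575 + 13.444 = 103.7015 mcg/mL·hr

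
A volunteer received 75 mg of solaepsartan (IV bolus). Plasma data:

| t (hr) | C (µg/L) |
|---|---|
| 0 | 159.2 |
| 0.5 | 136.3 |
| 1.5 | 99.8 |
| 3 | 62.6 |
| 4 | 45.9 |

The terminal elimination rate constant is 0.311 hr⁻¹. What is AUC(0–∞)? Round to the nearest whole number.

AUC = 516 µg/L·hr

Trapezoidal AUC_0→4:
  [0→0.5]: (159.2+136.3)/2 × 0.5 = 73.875
  [0.5→1.5]: (136.3+99.8)/2 × 1 = 118.05
  [1.5→3]: (99.8+62.6)/2 × 1.5 = 121.8
  [3→4]: (62.6+45.9)/2 × 1 = 54.25
  Sum = 367.975 µg/L·hr
Extrapolated tail: C_last / k_e = 45.9 / 0.311 = 147.588
AUC_0→∞ = 367.975 + 147.588 = 515.563 µg/L·hr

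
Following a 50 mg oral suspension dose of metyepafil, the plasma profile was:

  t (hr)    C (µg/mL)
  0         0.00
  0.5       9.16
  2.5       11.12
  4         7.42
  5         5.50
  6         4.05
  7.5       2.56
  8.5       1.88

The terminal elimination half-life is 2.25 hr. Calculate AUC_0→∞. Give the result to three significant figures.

AUC = 61.0 µg/mL·hr

Trapezoidal AUC_0→8.5:
  [0→0.5]: (0.00+9.16)/2 × 0.5 = 2.29
  [0.5→2.5]: (9.16+11.12)/2 × 2 = 20.28
  [2.5→4]: (11.12+7.42)/2 × 1.5 = 13.905
  [4→5]: (7.42+5.50)/2 × 1 = 6.46
  [5→6]: (5.50+4.05)/2 × 1 = 4.775
  [6→7.5]: (4.05+2.56)/2 × 1.5 = 4.9575
  [7.5→8.5]: (2.56+1.88)/2 × 1 = 2.22
  Sum = 54.8875 µg/mL·hr
k_e = ln2 / t½ = 0.693147 / 2.25 = 0.3081 hr^-1
Extrapolated tail: C_last / k_e = 1.88 / 0.3081 = 6.102
AUC_0→∞ = 54.8875 + 6.102 = 60.9895 µg/mL·hr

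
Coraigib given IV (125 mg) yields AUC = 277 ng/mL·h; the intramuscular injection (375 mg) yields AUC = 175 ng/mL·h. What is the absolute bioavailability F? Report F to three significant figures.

F = (AUC_ev / D_ev) / (AUC_iv / D_iv)
  = (175/375) / (277/125)
  = 0.466667 / 2.216 = 0.2106

F = 0.211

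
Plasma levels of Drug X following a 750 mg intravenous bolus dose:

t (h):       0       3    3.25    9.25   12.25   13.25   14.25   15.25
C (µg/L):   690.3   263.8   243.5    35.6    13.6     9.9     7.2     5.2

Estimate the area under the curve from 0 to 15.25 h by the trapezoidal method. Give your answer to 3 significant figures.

Trapezoidal AUC_0→15.25:
  [0→3]: (690.3+263.8)/2 × 3 = 1431.15
  [3→3.25]: (263.8+243.5)/2 × 0.25 = 63.4125
  [3.25→9.25]: (243.5+35.6)/2 × 6 = 837.3
  [9.25→12.25]: (35.6+13.6)/2 × 3 = 73.8
  [12.25→13.25]: (13.6+9.9)/2 × 1 = 11.75
  [13.25→14.25]: (9.9+7.2)/2 × 1 = 8.55
  [14.25→15.25]: (7.2+5.2)/2 × 1 = 6.2
  Sum = 2432.1625 µg/L·h

AUC = 2430 µg/L·h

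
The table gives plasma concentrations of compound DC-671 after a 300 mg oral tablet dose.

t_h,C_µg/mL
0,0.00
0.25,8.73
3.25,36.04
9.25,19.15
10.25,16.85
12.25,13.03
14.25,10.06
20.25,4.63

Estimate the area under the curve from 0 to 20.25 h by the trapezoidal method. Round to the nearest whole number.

AUC = 349 µg/mL·h

Trapezoidal AUC_0→20.25:
  [0→0.25]: (0.00+8.73)/2 × 0.25 = 1.09125
  [0.25→3.25]: (8.73+36.04)/2 × 3 = 67.155
  [3.25→9.25]: (36.04+19.15)/2 × 6 = 165.57
  [9.25→10.25]: (19.15+16.85)/2 × 1 = 18.0
  [10.25→12.25]: (16.85+13.03)/2 × 2 = 29.88
  [12.25→14.25]: (13.03+10.06)/2 × 2 = 23.09
  [14.25→20.25]: (10.06+4.63)/2 × 6 = 44.07
  Sum = 348.85625 µg/mL·h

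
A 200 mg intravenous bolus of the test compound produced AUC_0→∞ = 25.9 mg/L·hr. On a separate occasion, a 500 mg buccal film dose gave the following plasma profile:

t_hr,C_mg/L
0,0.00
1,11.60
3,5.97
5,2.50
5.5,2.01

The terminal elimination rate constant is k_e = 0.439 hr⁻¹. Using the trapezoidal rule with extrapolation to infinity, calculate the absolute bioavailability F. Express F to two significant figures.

Trapezoidal AUC_0→5.5 (buccal film):
  [0→1]: (0.00+11.60)/2 × 1 = 5.8
  [1→3]: (11.60+5.97)/2 × 2 = 17.57
  [3→5]: (5.97+2.50)/2 × 2 = 8.47
  [5→5.5]: (2.50+2.01)/2 × 0.5 = 1.1275
  Sum = 32.9675 mg/L·hr
Tail: C_last/k_e = 2.01/0.439 = 4.579
AUC_0→∞ (buccal film) = 32.9675 + 4.579 = 37.5465 mg/L·hr
F = (AUC_ev/D_ev)/(AUC_iv/D_iv) = (37.5465/500)/(25.9/200) = 0.075093/0.1295 = 0.5799

F = 0.58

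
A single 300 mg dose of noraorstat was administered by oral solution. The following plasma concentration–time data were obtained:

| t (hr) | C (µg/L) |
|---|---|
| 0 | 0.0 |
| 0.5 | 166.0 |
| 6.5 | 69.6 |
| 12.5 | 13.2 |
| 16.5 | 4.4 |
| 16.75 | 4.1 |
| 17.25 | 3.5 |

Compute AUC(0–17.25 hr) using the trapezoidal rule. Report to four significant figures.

AUC = 1035 µg/L·hr

Trapezoidal AUC_0→17.25:
  [0→0.5]: (0.0+166.0)/2 × 0.5 = 41.5
  [0.5→6.5]: (166.0+69.6)/2 × 6 = 706.8
  [6.5→12.5]: (69.6+13.2)/2 × 6 = 248.4
  [12.5→16.5]: (13.2+4.4)/2 × 4 = 35.2
  [16.5→16.75]: (4.4+4.1)/2 × 0.25 = 1.0625
  [16.75→17.25]: (4.1+3.5)/2 × 0.5 = 1.9
  Sum = 1034.8625 µg/L·hr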